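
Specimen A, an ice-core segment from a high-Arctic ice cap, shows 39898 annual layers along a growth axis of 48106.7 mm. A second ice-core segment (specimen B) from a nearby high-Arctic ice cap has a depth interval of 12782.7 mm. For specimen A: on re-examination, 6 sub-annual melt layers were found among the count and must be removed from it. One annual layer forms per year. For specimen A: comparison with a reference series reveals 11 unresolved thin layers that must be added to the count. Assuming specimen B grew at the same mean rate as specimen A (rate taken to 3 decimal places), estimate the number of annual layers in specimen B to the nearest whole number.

10599 annual layers

Specimen A: adjusted count: 39898 − 6 + 11 = 39903 annual layers.
A: Mean rate = 48106.7 mm / 39903 years ≈ 1.206 mm per year.
B spans 12782.7 / 1.206 = 10599.25 years ≈ 10599 annual layers.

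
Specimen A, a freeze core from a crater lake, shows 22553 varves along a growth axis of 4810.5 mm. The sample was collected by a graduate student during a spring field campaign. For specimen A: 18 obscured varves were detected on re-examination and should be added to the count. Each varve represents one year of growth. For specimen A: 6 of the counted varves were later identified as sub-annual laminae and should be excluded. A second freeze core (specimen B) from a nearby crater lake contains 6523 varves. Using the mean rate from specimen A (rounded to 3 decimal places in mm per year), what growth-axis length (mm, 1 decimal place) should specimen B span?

Specimen A: adjusted count: 22553 − 6 + 18 = 22565 varves.
A: Mean rate = 4810.5 mm / 22565 years ≈ 0.213 mm per year.
For B, 0.213 mm/year × 6523 years = 1389.4 mm.

1389.4 mm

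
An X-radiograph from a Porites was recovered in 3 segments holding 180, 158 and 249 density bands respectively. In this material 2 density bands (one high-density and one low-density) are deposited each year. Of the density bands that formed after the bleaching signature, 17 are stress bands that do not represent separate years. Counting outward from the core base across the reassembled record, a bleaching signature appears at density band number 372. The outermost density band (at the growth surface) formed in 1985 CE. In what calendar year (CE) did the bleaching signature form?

1886 CE

Total density bands = 180 + 158 + 249 = 587.
Between density band 372 and the growth surface there are 587 − 372 = 215 density bands.
Removing the 17 false density bands leaves 215 − 17 = 198 true density bands beyond the bleaching signature.
Dividing by 2 density bands per year: 198 / 2 = 99 years.
The density band at the growth surface is 1985 CE, so the bleaching signature dates to 1985 − 99 = 1886 CE.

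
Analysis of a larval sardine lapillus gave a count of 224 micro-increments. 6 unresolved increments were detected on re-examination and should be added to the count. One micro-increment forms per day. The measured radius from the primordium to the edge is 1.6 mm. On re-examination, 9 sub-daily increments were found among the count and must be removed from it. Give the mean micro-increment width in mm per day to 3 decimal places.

True micro-increment count = 224 − 9 + 6 = 221.
Extension rate ≈ 1.6 / 221 = 0.007 mm per day.

0.007 mm per day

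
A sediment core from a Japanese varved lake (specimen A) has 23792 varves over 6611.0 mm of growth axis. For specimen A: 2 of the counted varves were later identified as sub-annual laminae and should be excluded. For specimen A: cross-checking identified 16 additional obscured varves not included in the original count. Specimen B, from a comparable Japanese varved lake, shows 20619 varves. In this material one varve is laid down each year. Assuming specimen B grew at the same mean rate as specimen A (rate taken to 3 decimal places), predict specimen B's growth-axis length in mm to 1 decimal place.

5732.1 mm

Specimen A: true varve count = 23792 − 2 + 16 = 23806.
A: Mean rate = 6611.0 mm / 23806 years ≈ 0.278 mm/yr.
Length of B = 0.278 × 20619 = 5732.1 mm.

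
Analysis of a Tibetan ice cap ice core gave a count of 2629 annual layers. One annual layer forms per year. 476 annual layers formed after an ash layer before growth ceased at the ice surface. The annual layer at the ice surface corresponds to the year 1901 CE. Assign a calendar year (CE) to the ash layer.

476 annual layers formed after the ash layer.
Counting back 476 years from 1901 CE places the ash layer in 1901 − 476 = 1425 CE.

1425 CE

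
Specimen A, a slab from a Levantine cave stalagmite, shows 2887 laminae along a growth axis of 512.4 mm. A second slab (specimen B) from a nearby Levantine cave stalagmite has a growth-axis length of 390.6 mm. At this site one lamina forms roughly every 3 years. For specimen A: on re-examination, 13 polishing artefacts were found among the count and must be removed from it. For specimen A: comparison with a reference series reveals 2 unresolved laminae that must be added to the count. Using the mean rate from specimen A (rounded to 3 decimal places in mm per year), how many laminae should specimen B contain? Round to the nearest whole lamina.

Specimen A: correcting the raw count gives 2887 − 13 + 2 = 2876 true laminae.
Specimen A: 2876 laminae at 3 years each span 2876 × 3 = 8628 years.
A: Extension rate ≈ 512.4 / 8628 = 0.059 mm/year.
Specimen B: 390.6 mm / 0.059 mm per year = 6620.34 years; at 3 years per lamina that is 6620.34 / 3 ≈ 2207 laminae.

2207 laminae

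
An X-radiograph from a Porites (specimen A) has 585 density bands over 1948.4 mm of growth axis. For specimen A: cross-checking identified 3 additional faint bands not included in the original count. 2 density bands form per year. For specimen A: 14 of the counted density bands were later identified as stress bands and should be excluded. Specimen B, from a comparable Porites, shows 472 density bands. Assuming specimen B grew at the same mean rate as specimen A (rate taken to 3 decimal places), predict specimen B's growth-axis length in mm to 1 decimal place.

Specimen A: after corrections the count is 585 − 14 + 3 = 574 density bands.
Specimen A: 574 density bands at 2 per year is 574 / 2 = 287 years.
A: Mean rate = 1948.4 mm / 287 years ≈ 6.789 mm/yr.
Specimen B: dividing by 2 density bands per year: 472 / 2 = 236 years. For B, 6.789 mm/year × 236 years = 1602.2 mm.

1602.2 mm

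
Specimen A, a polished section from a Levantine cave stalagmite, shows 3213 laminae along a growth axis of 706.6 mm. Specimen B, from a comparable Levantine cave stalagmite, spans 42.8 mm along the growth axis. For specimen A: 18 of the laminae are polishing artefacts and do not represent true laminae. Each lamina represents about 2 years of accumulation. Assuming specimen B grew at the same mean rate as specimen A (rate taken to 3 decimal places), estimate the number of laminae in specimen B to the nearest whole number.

Specimen A: adjusted count: 3213 − 18 = 3195 laminae.
Specimen A: 3195 laminae at 2 years each span 3195 × 2 = 6390 years.
A: Extension rate ≈ 706.6 / 6390 = 0.111 mm/year.
For B, 42.8 / 0.111 = 385.59 years; at 2 years per lamina that is 385.59 / 2 ≈ 193 laminae.

193 laminae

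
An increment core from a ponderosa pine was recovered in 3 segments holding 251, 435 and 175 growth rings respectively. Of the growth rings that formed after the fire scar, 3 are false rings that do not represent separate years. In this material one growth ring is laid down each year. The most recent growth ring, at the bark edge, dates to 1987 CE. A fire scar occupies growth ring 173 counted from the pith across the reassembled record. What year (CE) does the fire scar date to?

Total growth rings = 251 + 435 + 175 = 861.
861 − 173 = 688 growth rings lie beyond the fire scar toward the bark edge.
Removing the 3 false growth rings leaves 688 − 3 = 685 true growth rings beyond the fire scar.
Counting back 685 years from 1987 CE places the fire scar in 1987 − 685 = 1302 CE.

1302 CE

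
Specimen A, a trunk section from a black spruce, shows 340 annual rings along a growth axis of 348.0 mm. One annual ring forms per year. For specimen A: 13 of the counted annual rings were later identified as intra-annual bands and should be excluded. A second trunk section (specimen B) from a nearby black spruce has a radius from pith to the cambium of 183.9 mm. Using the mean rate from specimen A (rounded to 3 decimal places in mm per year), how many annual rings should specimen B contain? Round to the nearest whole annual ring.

Specimen A: correcting the raw count gives 340 − 13 = 327 true annual rings.
A: Mean rate = 348.0 mm / 327 years ≈ 1.064 mm per year.
B spans 183.9 / 1.064 = 172.84 years ≈ 173 annual rings.

173 annual rings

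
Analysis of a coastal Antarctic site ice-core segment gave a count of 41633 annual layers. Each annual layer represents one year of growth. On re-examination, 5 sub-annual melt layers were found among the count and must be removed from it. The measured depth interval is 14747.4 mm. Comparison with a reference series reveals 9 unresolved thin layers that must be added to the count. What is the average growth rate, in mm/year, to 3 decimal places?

0.354 mm/year

Correcting the raw count gives 41633 − 5 + 9 = 41637 true annual layers.
Mean rate = 14747.4 mm / 41637 years ≈ 0.354 mm/year.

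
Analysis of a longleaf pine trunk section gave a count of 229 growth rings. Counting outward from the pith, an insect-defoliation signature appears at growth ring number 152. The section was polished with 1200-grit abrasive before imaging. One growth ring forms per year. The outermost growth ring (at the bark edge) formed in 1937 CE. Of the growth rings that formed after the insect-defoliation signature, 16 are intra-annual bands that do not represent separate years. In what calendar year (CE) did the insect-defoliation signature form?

1876 CE

The insect-defoliation signature sits at growth ring 152 from the pith, so 229 − 152 = 77 growth rings formed after it.
Excluding 16 false growth rings: 77 − 16 = 61.
Counting back 61 years from 1937 CE places the insect-defoliation signature in 1937 − 61 = 1876 CE.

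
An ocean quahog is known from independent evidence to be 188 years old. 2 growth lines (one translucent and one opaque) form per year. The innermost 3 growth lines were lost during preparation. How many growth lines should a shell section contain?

188 years at 2 growth lines per year gives 188 × 2 = 376 growth lines.
376 − 3 missed = 373 growth lines expected in the prepared section.

373 growth lines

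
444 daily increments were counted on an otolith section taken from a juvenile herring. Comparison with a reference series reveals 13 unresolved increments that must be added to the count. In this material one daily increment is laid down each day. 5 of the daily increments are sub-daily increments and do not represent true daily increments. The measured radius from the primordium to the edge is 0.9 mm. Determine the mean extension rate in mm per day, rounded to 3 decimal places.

0.002 mm per day

After corrections the count is 444 − 5 + 13 = 452 daily increments.
0.9 mm over 452 days gives 0.9 / 452 ≈ 0.002 mm per day.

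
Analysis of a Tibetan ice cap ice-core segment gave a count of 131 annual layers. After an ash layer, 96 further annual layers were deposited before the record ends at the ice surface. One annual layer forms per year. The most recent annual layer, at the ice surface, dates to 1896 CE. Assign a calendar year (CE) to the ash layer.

96 annual layers post-date the ash layer.
Counting back 96 years from 1896 CE places the ash layer in 1896 − 96 = 1800 CE.

1800 CE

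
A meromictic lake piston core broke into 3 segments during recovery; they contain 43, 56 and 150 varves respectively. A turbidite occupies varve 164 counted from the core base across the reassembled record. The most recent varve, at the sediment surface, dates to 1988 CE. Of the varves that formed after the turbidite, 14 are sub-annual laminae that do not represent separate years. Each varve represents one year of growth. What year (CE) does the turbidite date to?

Total varves = 43 + 56 + 150 = 249.
Between varve 164 and the sediment surface there are 249 − 164 = 85 varves.
Excluding 14 false varves: 85 − 14 = 71.
Counting back 71 years from 1988 CE places the turbidite in 1988 − 71 = 1917 CE.

1917 CE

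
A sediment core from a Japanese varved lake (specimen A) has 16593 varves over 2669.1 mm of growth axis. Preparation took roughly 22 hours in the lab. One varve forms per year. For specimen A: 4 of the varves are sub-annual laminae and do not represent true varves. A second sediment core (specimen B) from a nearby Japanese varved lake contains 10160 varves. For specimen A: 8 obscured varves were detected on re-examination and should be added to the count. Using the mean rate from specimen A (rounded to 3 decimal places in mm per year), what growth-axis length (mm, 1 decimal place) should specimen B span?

Specimen A: correcting the raw count gives 16593 − 4 + 8 = 16597 true varves.
A: Extension rate ≈ 2669.1 / 16597 = 0.161 mm/yr.
B's length ≈ 0.161 × 10160 = 1635.8 mm.

1635.8 mm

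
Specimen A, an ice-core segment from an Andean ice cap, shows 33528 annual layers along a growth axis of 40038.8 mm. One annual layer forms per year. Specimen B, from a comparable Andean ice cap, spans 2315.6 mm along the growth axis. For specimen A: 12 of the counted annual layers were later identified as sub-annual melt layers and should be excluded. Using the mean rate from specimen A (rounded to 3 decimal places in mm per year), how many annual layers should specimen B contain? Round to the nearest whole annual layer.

Specimen A: correcting the raw count gives 33528 − 12 = 33516 true annual layers.
A: 40038.8 mm over 33516 years gives 40038.8 / 33516 ≈ 1.195 mm/yr.
Specimen B: 2315.6 mm / 1.195 mm per year = 1937.74 years ≈ 1938 annual layers.

1938 annual layers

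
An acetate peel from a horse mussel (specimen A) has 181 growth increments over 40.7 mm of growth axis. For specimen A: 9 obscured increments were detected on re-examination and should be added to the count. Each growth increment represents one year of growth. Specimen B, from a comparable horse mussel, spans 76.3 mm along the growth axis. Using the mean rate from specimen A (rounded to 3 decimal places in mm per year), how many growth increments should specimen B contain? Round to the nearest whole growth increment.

357 growth increments

Specimen A: correcting the raw count gives 181 + 9 = 190 true growth increments.
A: 40.7 mm over 190 years gives 40.7 / 190 ≈ 0.214 mm per year.
B spans 76.3 / 0.214 = 356.54 years ≈ 357 growth increments.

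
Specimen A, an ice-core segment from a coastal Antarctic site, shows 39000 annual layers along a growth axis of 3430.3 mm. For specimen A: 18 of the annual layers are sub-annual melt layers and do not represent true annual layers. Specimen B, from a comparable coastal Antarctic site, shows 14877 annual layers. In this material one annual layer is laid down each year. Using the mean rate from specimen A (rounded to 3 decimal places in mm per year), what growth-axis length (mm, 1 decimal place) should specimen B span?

1309.2 mm

Specimen A: after corrections the count is 39000 − 18 = 38982 annual layers.
A: Mean rate = 3430.3 mm / 38982 years ≈ 0.088 mm per year.
B's length ≈ 0.088 × 14877 = 1309.2 mm.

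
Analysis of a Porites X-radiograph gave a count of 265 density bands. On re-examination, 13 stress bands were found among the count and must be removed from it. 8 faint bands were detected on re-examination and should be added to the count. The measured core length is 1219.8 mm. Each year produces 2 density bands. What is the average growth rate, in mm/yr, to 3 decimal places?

After corrections the count is 265 − 13 + 8 = 260 density bands.
With 2 density bands per year, 260 / 2 = 130 years.
1219.8 mm over 130 years gives 1219.8 / 130 ≈ 9.383 mm/yr.

9.383 mm/yr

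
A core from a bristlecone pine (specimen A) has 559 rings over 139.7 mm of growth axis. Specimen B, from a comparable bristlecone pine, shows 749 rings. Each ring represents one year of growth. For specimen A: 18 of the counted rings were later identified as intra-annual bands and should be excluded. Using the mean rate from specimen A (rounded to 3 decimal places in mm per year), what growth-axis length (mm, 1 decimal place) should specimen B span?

193.2 mm

Specimen A: adjusted count: 559 − 18 = 541 rings.
A: 139.7 mm over 541 years gives 139.7 / 541 ≈ 0.258 mm/year.
B's length ≈ 0.258 × 749 = 193.2 mm.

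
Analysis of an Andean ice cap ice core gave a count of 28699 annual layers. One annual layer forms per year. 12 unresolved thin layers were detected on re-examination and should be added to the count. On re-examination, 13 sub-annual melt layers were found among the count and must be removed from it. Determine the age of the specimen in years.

28698 years

After corrections the count is 28699 − 13 + 12 = 28698 annual layers.
At one annual layer per year, that is 28698 years.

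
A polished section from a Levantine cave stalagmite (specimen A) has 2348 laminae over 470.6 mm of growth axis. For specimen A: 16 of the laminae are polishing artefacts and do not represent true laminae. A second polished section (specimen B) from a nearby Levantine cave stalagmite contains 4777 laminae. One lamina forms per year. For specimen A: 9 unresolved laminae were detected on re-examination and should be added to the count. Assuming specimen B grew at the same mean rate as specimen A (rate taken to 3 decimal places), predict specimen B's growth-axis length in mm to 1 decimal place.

960.2 mm

Specimen A: correcting the raw count gives 2348 − 16 + 9 = 2341 true laminae.
A: Mean rate = 470.6 mm / 2341 years ≈ 0.201 mm per year.
For B, 0.201 mm/year × 4777 years = 960.2 mm.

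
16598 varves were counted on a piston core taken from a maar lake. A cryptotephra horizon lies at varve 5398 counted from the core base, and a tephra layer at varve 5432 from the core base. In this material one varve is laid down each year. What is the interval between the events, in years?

The two markers are separated by 5432 − 5398 = 34 varves.
One varve per year makes the interval 34 years.

34 yr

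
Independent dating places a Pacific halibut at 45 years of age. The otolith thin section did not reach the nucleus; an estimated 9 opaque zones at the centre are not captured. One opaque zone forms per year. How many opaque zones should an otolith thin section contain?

36 opaque zones

At one opaque zone per year, 45 years correspond to 45 opaque zones.
45 − 9 missed = 36 opaque zones expected in the prepared section.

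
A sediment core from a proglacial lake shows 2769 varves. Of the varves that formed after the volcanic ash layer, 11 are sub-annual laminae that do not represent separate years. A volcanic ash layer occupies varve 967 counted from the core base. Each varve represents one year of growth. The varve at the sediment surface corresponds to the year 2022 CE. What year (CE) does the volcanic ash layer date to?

231 CE

The volcanic ash layer sits at varve 967 from the core base, so 2769 − 967 = 1802 varves formed after it.
1802 − 11 false = 1791 true varves after the volcanic ash layer.
2022 − 1791 = 231 CE.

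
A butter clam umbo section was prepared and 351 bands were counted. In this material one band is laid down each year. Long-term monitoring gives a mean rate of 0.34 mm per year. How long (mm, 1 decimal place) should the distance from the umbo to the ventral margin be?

The record spans 351 years at 0.34 mm per year.
Length ≈ 0.34 × 351 = 119.3 mm.

119.3 mm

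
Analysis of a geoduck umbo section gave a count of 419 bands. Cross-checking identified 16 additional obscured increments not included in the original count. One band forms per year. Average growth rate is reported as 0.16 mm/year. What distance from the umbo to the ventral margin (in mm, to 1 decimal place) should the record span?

69.6 mm

Adjusted count: 419 + 16 = 435 bands.
Predicted length = 0.16 mm/year × 435 years = 69.6 mm.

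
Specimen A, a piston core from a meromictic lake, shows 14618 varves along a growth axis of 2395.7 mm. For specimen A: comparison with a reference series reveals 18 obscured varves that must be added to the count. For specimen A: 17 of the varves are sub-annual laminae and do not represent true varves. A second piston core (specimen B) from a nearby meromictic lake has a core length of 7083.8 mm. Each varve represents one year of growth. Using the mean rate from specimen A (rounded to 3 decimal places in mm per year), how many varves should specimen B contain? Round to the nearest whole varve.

Specimen A: after corrections the count is 14618 − 17 + 18 = 14619 varves.
A: Extension rate ≈ 2395.7 / 14619 = 0.164 mm/yr.
B spans 7083.8 / 0.164 = 43193.90 years ≈ 43194 varves.

43194 varves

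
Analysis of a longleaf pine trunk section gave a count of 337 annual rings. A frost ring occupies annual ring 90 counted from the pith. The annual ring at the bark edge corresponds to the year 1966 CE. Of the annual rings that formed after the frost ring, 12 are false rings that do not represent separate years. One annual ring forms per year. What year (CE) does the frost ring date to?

337 − 90 = 247 annual rings lie beyond the frost ring toward the bark edge.
Excluding 12 false annual rings: 247 − 12 = 235.
Counting back 235 years from 1966 CE places the frost ring in 1966 − 235 = 1731 CE.

1731 CE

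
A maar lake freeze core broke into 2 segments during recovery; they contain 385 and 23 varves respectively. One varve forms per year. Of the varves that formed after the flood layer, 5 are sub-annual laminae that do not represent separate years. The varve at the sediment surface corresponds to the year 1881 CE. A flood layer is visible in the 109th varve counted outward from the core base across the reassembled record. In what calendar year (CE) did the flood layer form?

1587 CE

Total varves = 385 + 23 = 408.
The flood layer sits at varve 109 from the core base, so 408 − 109 = 299 varves formed after it.
Removing the 5 false varves leaves 299 − 5 = 294 true varves beyond the flood layer.
The varve at the sediment surface is 1881 CE, so the flood layer dates to 1881 − 294 = 1587 CE.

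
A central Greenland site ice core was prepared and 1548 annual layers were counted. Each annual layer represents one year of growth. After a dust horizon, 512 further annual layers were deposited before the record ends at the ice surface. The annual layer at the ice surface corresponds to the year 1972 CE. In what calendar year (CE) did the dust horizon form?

512 annual layers post-date the dust horizon.
Counting back 512 years from 1972 CE places the dust horizon in 1972 − 512 = 1460 CE.

1460 CE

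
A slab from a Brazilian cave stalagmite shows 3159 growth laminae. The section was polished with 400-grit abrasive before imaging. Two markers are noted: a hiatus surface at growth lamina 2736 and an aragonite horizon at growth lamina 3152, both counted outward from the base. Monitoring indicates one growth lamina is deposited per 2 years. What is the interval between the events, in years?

832 yr

3152 − 2736 = 416 growth laminae lie between the two events.
At 2 years per growth lamina, 416 × 2 = 832 years.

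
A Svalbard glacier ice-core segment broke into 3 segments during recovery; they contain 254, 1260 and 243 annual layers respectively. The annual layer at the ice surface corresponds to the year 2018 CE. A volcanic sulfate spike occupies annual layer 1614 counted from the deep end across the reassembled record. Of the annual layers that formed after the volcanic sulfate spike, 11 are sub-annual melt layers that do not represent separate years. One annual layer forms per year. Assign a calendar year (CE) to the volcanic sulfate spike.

1886 CE

Total annual layers = 254 + 1260 + 243 = 1757.
1757 − 1614 = 143 annual layers lie beyond the volcanic sulfate spike toward the ice surface.
Removing the 11 false annual layers leaves 143 − 11 = 132 true annual layers beyond the volcanic sulfate spike.
2018 − 132 = 1886 CE.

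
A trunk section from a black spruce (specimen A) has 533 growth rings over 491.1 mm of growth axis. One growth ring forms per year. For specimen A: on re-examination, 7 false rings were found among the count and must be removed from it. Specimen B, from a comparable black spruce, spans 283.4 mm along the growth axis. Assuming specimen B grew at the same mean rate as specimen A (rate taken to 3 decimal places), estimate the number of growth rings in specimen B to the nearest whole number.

303 growth rings

Specimen A: true growth ring count = 533 − 7 = 526.
A: Mean rate = 491.1 mm / 526 years ≈ 0.934 mm/yr.
For B, 283.4 / 0.934 = 303.43 years ≈ 303 growth rings.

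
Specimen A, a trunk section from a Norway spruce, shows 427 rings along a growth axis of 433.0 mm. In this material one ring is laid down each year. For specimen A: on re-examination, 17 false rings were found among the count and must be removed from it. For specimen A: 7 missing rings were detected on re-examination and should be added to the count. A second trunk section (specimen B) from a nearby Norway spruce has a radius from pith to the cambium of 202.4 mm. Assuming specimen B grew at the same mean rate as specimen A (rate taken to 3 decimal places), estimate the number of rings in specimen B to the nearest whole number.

195 rings

Specimen A: true ring count = 427 − 17 + 7 = 417.
A: 433.0 mm over 417 years gives 433.0 / 417 ≈ 1.038 mm per year.
Specimen B: 202.4 mm / 1.038 mm per year = 194.99 years ≈ 195 rings.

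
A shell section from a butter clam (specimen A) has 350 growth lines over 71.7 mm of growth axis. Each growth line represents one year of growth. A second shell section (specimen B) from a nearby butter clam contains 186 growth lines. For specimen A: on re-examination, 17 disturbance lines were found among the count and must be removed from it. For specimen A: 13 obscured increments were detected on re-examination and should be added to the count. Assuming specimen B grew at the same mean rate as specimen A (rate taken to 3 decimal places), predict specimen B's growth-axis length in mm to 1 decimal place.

Specimen A: true growth line count = 350 − 17 + 13 = 346.
A: 71.7 mm over 346 years gives 71.7 / 346 ≈ 0.207 mm/year.
Length of B = 0.207 × 186 = 38.5 mm.

38.5 mm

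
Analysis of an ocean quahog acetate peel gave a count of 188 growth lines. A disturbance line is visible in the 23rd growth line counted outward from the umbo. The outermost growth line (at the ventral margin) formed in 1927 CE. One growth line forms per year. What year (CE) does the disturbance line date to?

1762 CE

The disturbance line sits at growth line 23 from the umbo, so 188 − 23 = 165 growth lines formed after it.
Counting back 165 years from 1927 CE places the disturbance line in 1927 − 165 = 1762 CE.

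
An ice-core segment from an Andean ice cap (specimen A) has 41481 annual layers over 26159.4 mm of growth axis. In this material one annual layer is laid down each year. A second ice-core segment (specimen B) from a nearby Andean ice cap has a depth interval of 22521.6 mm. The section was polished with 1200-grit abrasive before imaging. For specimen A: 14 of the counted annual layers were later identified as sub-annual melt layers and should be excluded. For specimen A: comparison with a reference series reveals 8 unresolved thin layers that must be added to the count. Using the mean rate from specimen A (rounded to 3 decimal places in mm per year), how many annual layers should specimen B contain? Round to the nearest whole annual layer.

Specimen A: true annual layer count = 41481 − 14 + 8 = 41475.
A: Mean rate = 26159.4 mm / 41475 years ≈ 0.631 mm/yr.
For B, 22521.6 / 0.631 = 35691.92 years ≈ 35692 annual layers.

35692 annual layers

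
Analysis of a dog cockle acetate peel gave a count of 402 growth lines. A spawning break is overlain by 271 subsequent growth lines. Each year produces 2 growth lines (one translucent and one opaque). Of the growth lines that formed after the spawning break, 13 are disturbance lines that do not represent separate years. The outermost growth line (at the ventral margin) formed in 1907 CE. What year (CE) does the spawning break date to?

271 growth lines formed after the spawning break.
Removing the 13 false growth lines leaves 271 − 13 = 258 true growth lines beyond the spawning break.
With 2 growth lines per year, 258 / 2 = 129 years.
1907 − 129 = 1778 CE.

1778 CE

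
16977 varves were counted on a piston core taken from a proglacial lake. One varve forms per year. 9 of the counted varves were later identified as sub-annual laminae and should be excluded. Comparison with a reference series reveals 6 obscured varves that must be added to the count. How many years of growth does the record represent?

After corrections the count is 16977 − 9 + 6 = 16974 varves.
One varve per year makes the duration 16974 years.

16974 years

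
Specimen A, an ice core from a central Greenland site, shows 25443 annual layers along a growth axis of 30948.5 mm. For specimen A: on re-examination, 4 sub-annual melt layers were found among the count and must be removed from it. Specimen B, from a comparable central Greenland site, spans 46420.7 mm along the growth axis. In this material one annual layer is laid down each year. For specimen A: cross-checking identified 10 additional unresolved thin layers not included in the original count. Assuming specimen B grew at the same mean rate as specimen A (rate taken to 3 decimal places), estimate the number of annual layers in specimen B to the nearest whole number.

38175 annual layers

Specimen A: adjusted count: 25443 − 4 + 10 = 25449 annual layers.
A: Extension rate ≈ 30948.5 / 25449 = 1.216 mm/year.
B spans 46420.7 / 1.216 = 38174.92 years ≈ 38175 annual layers.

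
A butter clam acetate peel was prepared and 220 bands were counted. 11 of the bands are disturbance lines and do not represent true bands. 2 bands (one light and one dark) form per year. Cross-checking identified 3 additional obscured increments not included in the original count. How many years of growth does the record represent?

True band count = 220 − 11 + 3 = 212.
With 2 bands per year, 212 / 2 = 106 years.

106 years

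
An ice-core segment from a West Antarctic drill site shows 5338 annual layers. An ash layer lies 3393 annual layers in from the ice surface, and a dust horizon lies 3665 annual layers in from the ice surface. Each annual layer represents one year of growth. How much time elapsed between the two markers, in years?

Separation: 3665 − 3393 = 272 annual layers.
That is 272 years at one annual layer per year.

272 yr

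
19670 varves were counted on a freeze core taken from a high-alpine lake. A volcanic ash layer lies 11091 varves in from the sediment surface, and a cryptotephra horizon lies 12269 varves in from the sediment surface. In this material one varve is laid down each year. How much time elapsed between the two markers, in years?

The two markers are separated by 12269 − 11091 = 1178 varves.
That is 1178 years at one varve per year.

1178 years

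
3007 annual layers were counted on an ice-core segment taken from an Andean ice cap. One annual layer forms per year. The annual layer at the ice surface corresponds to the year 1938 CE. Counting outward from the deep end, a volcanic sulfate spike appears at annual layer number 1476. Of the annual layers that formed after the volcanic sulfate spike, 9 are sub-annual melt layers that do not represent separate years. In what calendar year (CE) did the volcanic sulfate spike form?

416 CE

3007 − 1476 = 1531 annual layers lie beyond the volcanic sulfate spike toward the ice surface.
Removing the 9 false annual layers leaves 1531 − 9 = 1522 true annual layers beyond the volcanic sulfate spike.
1938 − 1522 = 416 CE.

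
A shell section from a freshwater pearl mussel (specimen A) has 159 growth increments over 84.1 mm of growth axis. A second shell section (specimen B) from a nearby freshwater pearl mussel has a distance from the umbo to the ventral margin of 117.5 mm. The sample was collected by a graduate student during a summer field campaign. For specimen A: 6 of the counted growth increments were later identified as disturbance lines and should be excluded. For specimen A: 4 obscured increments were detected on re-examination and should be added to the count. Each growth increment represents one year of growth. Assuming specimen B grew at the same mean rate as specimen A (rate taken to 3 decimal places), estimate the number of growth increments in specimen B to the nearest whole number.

219 growth increments

Specimen A: correcting the raw count gives 159 − 6 + 4 = 157 true growth increments.
A: 84.1 mm over 157 years gives 84.1 / 157 ≈ 0.536 mm/yr.
For B, 117.5 / 0.536 = 219.22 years ≈ 219 growth increments.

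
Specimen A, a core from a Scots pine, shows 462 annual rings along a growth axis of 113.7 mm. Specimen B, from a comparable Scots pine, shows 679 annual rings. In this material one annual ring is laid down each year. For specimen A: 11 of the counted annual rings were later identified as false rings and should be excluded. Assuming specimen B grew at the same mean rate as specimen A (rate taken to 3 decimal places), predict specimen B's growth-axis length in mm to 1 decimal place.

Specimen A: correcting the raw count gives 462 − 11 = 451 true annual rings.
A: Mean rate = 113.7 mm / 451 years ≈ 0.252 mm/year.
For B, 0.252 mm/year × 679 years = 171.1 mm.

171.1 mm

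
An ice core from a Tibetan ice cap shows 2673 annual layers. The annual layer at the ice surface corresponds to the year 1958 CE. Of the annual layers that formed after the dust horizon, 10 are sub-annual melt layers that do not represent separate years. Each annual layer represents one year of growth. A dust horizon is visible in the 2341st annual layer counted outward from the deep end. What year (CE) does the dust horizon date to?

1636 CE

The dust horizon sits at annual layer 2341 from the deep end, so 2673 − 2341 = 332 annual layers formed after it.
332 − 10 false = 322 true annual layers after the dust horizon.
The annual layer at the ice surface is 1958 CE, so the dust horizon dates to 1958 − 322 = 1636 CE.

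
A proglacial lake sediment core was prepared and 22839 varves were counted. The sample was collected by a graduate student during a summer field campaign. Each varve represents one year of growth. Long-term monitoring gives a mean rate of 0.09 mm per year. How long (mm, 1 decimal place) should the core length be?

The record spans 22839 years at 0.09 mm per year.
22839 years at 0.09 mm/year gives 0.09 × 22839 = 2055.5 mm.

2055.5 mm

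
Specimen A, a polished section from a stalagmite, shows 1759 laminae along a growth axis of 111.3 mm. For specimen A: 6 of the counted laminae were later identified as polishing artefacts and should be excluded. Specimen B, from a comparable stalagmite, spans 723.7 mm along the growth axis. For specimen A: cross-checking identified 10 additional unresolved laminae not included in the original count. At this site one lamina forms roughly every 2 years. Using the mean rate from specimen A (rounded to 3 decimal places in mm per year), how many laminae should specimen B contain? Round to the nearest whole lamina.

Specimen A: adjusted count: 1759 − 6 + 10 = 1763 laminae.
Specimen A: at 2 years per lamina, 1763 × 2 = 3526 years.
A: Extension rate ≈ 111.3 / 3526 = 0.032 mm/yr.
For B, 723.7 / 0.032 = 22615.62 years; at 2 years per lamina that is 22615.62 / 2 ≈ 11308 laminae.

11308 laminae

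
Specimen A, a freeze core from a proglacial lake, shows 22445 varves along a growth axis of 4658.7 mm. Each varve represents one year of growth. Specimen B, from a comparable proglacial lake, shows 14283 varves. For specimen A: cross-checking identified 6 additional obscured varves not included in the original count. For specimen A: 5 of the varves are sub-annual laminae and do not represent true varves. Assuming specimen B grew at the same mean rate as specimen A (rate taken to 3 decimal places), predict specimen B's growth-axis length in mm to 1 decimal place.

2970.9 mm

Specimen A: true varve count = 22445 − 5 + 6 = 22446.
A: 4658.7 mm over 22446 years gives 4658.7 / 22446 ≈ 0.208 mm/yr.
For B, 0.208 mm/year × 14283 years = 2970.9 mm.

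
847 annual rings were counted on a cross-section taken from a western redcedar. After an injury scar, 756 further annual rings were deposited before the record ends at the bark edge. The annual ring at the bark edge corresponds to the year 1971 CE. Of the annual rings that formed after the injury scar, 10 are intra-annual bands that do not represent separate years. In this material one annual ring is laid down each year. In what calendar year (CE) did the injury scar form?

756 annual rings post-date the injury scar.
Removing the 10 false annual rings leaves 756 − 10 = 746 true annual rings beyond the injury scar.
1971 − 746 = 1225 CE.

1225 CE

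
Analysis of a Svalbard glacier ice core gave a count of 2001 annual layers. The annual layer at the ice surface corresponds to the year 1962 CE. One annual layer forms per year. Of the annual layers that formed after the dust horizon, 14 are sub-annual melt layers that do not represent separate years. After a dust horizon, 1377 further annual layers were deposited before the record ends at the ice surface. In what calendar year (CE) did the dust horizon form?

599 CE

1377 annual layers formed after the dust horizon.
Excluding 14 false annual layers: 1377 − 14 = 1363.
1962 − 1363 = 599 CE.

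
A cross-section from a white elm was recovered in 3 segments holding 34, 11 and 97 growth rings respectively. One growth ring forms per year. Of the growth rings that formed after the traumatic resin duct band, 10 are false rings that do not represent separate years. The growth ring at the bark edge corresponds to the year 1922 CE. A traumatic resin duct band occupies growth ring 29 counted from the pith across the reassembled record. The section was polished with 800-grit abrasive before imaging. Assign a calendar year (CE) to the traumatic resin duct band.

Total growth rings = 34 + 11 + 97 = 142.
The traumatic resin duct band sits at growth ring 29 from the pith, so 142 − 29 = 113 growth rings formed after it.
113 − 10 false = 103 true growth rings after the traumatic resin duct band.
The growth ring at the bark edge is 1922 CE, so the traumatic resin duct band dates to 1922 − 103 = 1819 CE.

1819 CE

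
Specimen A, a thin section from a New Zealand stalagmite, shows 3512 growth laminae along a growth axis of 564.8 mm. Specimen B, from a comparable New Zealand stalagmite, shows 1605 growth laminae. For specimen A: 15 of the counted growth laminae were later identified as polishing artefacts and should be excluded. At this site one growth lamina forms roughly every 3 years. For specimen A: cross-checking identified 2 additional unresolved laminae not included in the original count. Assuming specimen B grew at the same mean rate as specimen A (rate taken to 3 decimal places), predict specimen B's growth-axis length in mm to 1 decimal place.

260.0 mm

Specimen A: adjusted count: 3512 − 15 + 2 = 3499 growth laminae.
Specimen A: at 3 years per growth lamina, 3499 × 3 = 10497 years.
A: Extension rate ≈ 564.8 / 10497 = 0.054 mm/year.
Specimen B: 1605 growth laminae at 3 years each span 1605 × 3 = 4815 years. Length of B = 0.054 × 4815 = 260.0 mm.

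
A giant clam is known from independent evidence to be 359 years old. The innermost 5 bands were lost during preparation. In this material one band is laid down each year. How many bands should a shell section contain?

354 bands

At one band per year, 359 years correspond to 359 bands.
Less the 5 uncaptured bands: 359 − 5 = 354.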